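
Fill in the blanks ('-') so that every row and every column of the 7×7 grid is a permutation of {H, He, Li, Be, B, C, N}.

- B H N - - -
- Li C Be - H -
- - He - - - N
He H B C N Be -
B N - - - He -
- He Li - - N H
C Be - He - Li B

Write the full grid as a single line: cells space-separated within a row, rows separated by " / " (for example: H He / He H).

row 1 has {H,B,N}; column 6 has {H,He,Li,Be,N} — only C is left for (r1,c6).
row 2 has {H,Li,Be,C}; column 1 has {He,B,C} — only N is left for (r2,c1).
row 2 has {H,Li,Be,C,N}; column 7 has {H,B,N} — only He is left for (r2,c7).
row 3 has {He,N}; column 2 has {H,He,Li,Be,B,N} — only C is left for (r3,c2).
row 3 has {He,C,N}; column 6 has {H,He,Li,Be,C,N} — only B is left for (r3,c6).
row 4 has {H,He,Be,B,C,N}; column 7 has {H,He,B,N} — only Li is left for (r4,c7).
row 5 has {He,B,N}; column 3 has {H,He,Li,B,C} — only Be is left for (r5,c3).
row 5 has {He,Be,B,N}; column 7 has {H,He,Li,B,N} — only C is left for (r5,c7).
row 6 has {H,He,Li,N}; column 1 has {He,B,C,N} — only Be is left for (r6,c1).
row 6 has {H,He,Li,Be,N}; column 4 has {He,Be,C,N} — only B is left for (r6,c4).
row 6 has {H,He,Li,Be,B,N}; column 5 has {N} — only C is left for (r6,c5).
row 7 has {He,Li,Be,B,C}; column 3 has {H,He,Li,Be,B,C} — only N is left for (r7,c3).
row 7 has {He,Li,Be,B,C,N}; column 5 has {C,N} — only H is left for (r7,c5).
row 1 has {H,B,C,N}; column 1 has {He,Be,B,C,N} — only Li is left for (r1,c1).
row 1 has {H,Li,B,C,N}; column 7 has {H,He,Li,B,C,N} — only Be is left for (r1,c7).
row 2 has {H,He,Li,Be,C,N}; column 5 has {H,C,N} — only B is left for (r2,c5).
row 3 has {He,B,C,N}; column 1 has {He,Li,Be,B,C,N} — only H is left for (r3,c1).
row 3 has {H,He,B,C,N}; column 4 has {He,Be,B,C,N} — only Li is left for (r3,c4).
row 3 has {H,He,Li,B,C,N}; column 5 has {H,B,C,N} — only Be is left for (r3,c5).
row 5 has {He,Be,B,C,N}; column 4 has {He,Li,Be,B,C,N} — only H is left for (r5,c4).
row 5 has {H,He,Be,B,C,N}; column 5 has {H,Be,B,C,N} — only Li is left for (r5,c5).
row 1 has {H,Li,Be,B,C,N}; column 5 has {H,Li,Be,B,C,N} — only He is left for (r1,c5).

Li B H N He C Be / N Li C Be B H He / H C He Li Be B N / He H B C N Be Li / B N Be H Li He C / Be He Li B C N H / C Be N He H Li B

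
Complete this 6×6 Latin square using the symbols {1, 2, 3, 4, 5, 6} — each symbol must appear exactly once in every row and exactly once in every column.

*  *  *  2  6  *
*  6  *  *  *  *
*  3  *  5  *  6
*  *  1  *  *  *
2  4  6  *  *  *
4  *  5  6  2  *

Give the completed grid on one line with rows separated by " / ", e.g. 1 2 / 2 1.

3 5 4 2 6 1 / 5 6 3 4 1 2 / 1 3 2 5 4 6 / 6 2 1 3 5 4 / 2 4 6 1 3 5 / 4 1 5 6 2 3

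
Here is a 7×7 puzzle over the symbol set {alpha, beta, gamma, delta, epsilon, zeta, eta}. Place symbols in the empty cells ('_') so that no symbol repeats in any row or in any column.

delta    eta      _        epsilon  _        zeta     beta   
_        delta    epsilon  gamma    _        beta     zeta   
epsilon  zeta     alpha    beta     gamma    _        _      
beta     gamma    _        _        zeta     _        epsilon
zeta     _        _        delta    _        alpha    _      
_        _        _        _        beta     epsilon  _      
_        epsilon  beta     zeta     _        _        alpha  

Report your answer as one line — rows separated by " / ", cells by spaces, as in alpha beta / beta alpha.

delta eta gamma epsilon alpha zeta beta / alpha delta epsilon gamma eta beta zeta / epsilon zeta alpha beta gamma delta eta / beta gamma delta alpha zeta eta epsilon / zeta beta eta delta epsilon alpha gamma / gamma alpha zeta eta beta epsilon delta / eta epsilon beta zeta delta gamma alpha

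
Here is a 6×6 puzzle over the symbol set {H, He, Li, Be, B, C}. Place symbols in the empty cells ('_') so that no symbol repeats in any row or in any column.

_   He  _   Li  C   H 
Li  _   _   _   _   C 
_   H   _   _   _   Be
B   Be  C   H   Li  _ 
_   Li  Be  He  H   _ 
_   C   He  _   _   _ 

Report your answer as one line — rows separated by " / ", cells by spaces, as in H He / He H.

At row 1, column 1: row 1 has {H,He,Li,C}; column 1 has {Li,B}; that leaves Be.
At row 1, column 3: row 1 has {H,He,Li,Be,C}; column 3 has {He,Be,C}; that leaves B.
At row 2, column 2: row 2 has {Li,C}; column 2 has {H,He,Li,Be,C}; that leaves B.
At row 2, column 3: row 2 has {Li,B,C}; column 3 has {He,Be,B,C}; that leaves H.
At row 2, column 4: row 2 has {H,Li,B,C}; column 4 has {H,He,Li}; that leaves Be.
At row 2, column 5: row 2 has {H,Li,Be,B,C}; column 5 has {H,Li,C}; that leaves He.
At row 3, column 3: row 3 has {H,Be}; column 3 has {H,He,Be,B,C}; that leaves Li.
At row 3, column 5: row 3 has {H,Li,Be}; column 5 has {H,He,Li,C}; that leaves B.
At row 4, column 6: row 4 has {H,Li,Be,B,C}; column 6 has {H,Be,C}; that leaves He.
At row 5, column 1: row 5 has {H,He,Li,Be}; column 1 has {Li,Be,B}; that leaves C.
At row 5, column 6: row 5 has {H,He,Li,Be,C}; column 6 has {H,He,Be,C}; that leaves B.
At row 6, column 1: row 6 has {He,C}; column 1 has {Li,Be,B,C}; that leaves H.
At row 6, column 4: row 6 has {H,He,C}; column 4 has {H,He,Li,Be}; that leaves B.
At row 6, column 5: row 6 has {H,He,B,C}; column 5 has {H,He,Li,B,C}; that leaves Be.
At row 6, column 6: row 6 has {H,He,Be,B,C}; column 6 has {H,He,Be,B,C}; that leaves Li.
At row 3, column 1: row 3 has {H,Li,Be,B}; column 1 has {H,Li,Be,B,C}; that leaves He.
At row 3, column 4: row 3 has {H,He,Li,Be,B}; column 4 has {H,He,Li,Be,B}; that leaves C.

Be He B Li C H / Li B H Be He C / He H Li C B Be / B Be C H Li He / C Li Be He H B / H C He B Be Li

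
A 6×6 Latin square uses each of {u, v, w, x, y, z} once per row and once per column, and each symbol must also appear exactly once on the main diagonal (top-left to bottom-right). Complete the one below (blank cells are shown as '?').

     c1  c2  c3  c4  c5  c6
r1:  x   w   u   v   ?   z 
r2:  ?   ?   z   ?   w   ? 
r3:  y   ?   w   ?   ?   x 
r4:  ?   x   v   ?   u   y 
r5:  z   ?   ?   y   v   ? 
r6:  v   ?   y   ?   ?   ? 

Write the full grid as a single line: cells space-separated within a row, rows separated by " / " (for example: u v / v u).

(r1,c5) = y
(r2,c1) = u
(r2,c2) = y
(r2,c4) = x
(r2,c6) = v
(r3,c5) = z
(r4,c1) = w
(r4,c4) = z
(r5,c2) = u
(r5,c3) = x
(r5,c6) = w
(r6,c2) = z
(r6,c5) = x
(r6,c6) = u
(r3,c2) = v
(r3,c4) = u
(r6,c4) = w

x w u v y z / u y z x w v / y v w u z x / w x v z u y / z u x y v w / v z y w x u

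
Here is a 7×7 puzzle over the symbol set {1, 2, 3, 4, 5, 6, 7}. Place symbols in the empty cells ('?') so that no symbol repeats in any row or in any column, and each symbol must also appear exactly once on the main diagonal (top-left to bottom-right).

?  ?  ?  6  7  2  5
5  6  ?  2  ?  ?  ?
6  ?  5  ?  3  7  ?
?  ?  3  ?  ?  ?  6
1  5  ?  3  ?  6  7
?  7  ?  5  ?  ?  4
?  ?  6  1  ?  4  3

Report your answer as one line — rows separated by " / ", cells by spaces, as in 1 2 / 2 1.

(r1,c1) = 4
(r1,c3) = 1
(r2,c7) = 1
(r3,c4) = 4
(r3,c7) = 2
(r4,c4) = 7
(r5,c5) = 2
(r6,c3) = 2
(r6,c6) = 1
(r7,c2) = 2
(r7,c5) = 5
(r1,c2) = 3
(r2,c5) = 4
(r2,c6) = 3
(r3,c2) = 1
(r4,c1) = 2
(r4,c2) = 4
(r4,c5) = 1
(r4,c6) = 5
(r5,c3) = 4
(r6,c1) = 3
(r6,c5) = 6
(r7,c1) = 7
(r2,c3) = 7

4 3 1 6 7 2 5 / 5 6 7 2 4 3 1 / 6 1 5 4 3 7 2 / 2 4 3 7 1 5 6 / 1 5 4 3 2 6 7 / 3 7 2 5 6 1 4 / 7 2 6 1 5 4 3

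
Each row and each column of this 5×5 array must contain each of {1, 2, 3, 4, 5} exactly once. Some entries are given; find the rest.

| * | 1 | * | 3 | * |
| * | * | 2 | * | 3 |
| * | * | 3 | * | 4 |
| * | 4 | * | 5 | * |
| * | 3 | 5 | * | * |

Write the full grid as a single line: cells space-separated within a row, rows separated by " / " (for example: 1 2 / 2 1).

2 1 4 3 5 / 1 5 2 4 3 / 5 2 3 1 4 / 3 4 1 5 2 / 4 3 5 2 1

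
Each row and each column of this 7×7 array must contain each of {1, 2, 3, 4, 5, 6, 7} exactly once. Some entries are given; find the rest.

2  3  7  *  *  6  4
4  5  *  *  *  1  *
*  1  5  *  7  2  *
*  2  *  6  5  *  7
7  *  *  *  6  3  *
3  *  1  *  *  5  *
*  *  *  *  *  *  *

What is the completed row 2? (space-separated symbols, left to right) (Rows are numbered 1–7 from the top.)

4 5 6 7 3 1 2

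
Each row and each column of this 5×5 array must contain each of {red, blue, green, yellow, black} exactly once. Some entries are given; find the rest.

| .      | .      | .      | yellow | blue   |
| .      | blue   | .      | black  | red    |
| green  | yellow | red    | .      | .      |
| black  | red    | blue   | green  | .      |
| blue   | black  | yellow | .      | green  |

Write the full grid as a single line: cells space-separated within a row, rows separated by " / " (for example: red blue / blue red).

red green black yellow blue / yellow blue green black red / green yellow red blue black / black red blue green yellow / blue black yellow red green

(r1,c1): row 1 has {blue,yellow}; column 1 has {blue,green,black}, so it must be red.
(r1,c2): row 1 has {red,blue,yellow}; column 2 has {red,blue,yellow,black}, so it must be green.
(r1,c3): row 1 has {red,blue,green,yellow}; column 3 has {red,blue,yellow}, so it must be black.
(r2,c1): row 2 has {red,blue,black}; column 1 has {red,blue,green,black}, so it must be yellow.
(r2,c3): row 2 has {red,blue,yellow,black}; column 3 has {red,blue,yellow,black}, so it must be green.
(r3,c4): row 3 has {red,green,yellow}; column 4 has {green,yellow,black}, so it must be blue.
(r3,c5): row 3 has {red,blue,green,yellow}; column 5 has {red,blue,green}, so it must be black.
(r4,c5): row 4 has {red,blue,green,black}; column 5 has {red,blue,green,black}, so it must be yellow.
(r5,c4): row 5 has {blue,green,yellow,black}; column 4 has {blue,green,yellow,black}, so it must be red.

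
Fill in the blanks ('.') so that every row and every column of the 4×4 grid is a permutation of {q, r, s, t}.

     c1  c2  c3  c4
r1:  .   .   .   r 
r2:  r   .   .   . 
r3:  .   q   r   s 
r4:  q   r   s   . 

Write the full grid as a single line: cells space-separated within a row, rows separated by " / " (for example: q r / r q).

s t q r / r s t q / t q r s / q r s t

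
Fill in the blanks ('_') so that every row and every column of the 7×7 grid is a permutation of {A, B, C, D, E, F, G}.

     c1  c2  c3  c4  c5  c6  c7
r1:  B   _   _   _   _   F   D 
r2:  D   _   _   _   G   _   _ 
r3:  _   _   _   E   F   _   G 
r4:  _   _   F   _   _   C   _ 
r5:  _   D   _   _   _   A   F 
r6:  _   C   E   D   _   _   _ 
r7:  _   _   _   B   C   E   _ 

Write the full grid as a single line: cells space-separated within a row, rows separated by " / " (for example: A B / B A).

B G C A E F D / D E A F G B C / C A B E F D G / A B F G D C E / E D G C B A F / F C E D A G B / G F D B C E A

row 2 has {D,G}; column 6 has {A,C,E,F} — only B is left for (r2,c6).
row 3 has {E,F,G}; column 6 has {A,B,C,E,F} — only D is left for (r3,c6).
row 6 has {C,D,E}; column 6 has {A,B,C,D,E,F} — only G is left for (r6,c6).
row 7 has {B,C,E}; column 7 has {D,F,G} — only A is left for (r7,c7).
row 6 has {C,D,E,G}; column 7 has {A,D,F,G} — only B is left for (r6,c7).
row 4 has {C,F}; column 7 has {A,B,D,F,G} — only E is left for (r4,c7).
row 6 has {B,C,D,E,G}; column 5 has {C,F,G} — only A is left for (r6,c5).
row 1 has {B,D,F}; column 5 has {A,C,F,G} — only E is left for (r1,c5).
row 2 has {B,D,G}; column 7 has {A,B,D,E,F,G} — only C is left for (r2,c7).
row 5 has {A,D,F}; column 5 has {A,C,E,F,G} — only B is left for (r5,c5).
row 6 has {A,B,C,D,E,G}; column 1 has {B,D} — only F is left for (r6,c1).
row 7 has {A,B,C,E}; column 1 has {B,D,F} — only G is left for (r7,c1).
row 7 has {A,B,C,E,G}; column 2 has {C,D} — only F is left for (r7,c2).
row 7 has {A,B,C,E,F,G}; column 3 has {E,F} — only D is left for (r7,c3).
row 2 has {B,C,D,G}; column 3 has {D,E,F} — only A is left for (r2,c3).
row 2 has {A,B,C,D,G}; column 4 has {B,D,E} — only F is left for (r2,c4).
row 4 has {C,E,F}; column 1 has {B,D,F,G} — only A is left for (r4,c1).
row 4 has {A,C,E,F}; column 4 has {B,D,E,F} — only G is left for (r4,c4).
row 4 has {A,C,E,F,G}; column 5 has {A,B,C,E,F,G} — only D is left for (r4,c5).
row 5 has {A,B,D,F}; column 4 has {B,D,E,F,G} — only C is left for (r5,c4).
row 1 has {B,D,E,F}; column 4 has {B,C,D,E,F,G} — only A is left for (r1,c4).
row 2 has {A,B,C,D,F,G}; column 2 has {C,D,F} — only E is left for (r2,c2).
row 3 has {D,E,F,G}; column 1 has {A,B,D,F,G} — only C is left for (r3,c1).
row 3 has {C,D,E,F,G}; column 3 has {A,D,E,F} — only B is left for (r3,c3).
row 4 has {A,C,D,E,F,G}; column 2 has {C,D,E,F} — only B is left for (r4,c2).
row 5 has {A,B,C,D,F}; column 1 has {A,B,C,D,F,G} — only E is left for (r5,c1).
row 5 has {A,B,C,D,E,F}; column 3 has {A,B,D,E,F} — only G is left for (r5,c3).
row 1 has {A,B,D,E,F}; column 2 has {B,C,D,E,F} — only G is left for (r1,c2).
row 1 has {A,B,D,E,F,G}; column 3 has {A,B,D,E,F,G} — only C is left for (r1,c3).
row 3 has {B,C,D,E,F,G}; column 2 has {B,C,D,E,F,G} — only A is left for (r3,c2).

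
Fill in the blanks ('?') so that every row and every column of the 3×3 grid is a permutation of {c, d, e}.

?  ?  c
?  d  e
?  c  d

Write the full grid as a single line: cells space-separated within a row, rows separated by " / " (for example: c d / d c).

d e c / c d e / e c d

(r1,c2) = e
(r2,c1) = c
(r3,c1) = e
(r1,c1) = d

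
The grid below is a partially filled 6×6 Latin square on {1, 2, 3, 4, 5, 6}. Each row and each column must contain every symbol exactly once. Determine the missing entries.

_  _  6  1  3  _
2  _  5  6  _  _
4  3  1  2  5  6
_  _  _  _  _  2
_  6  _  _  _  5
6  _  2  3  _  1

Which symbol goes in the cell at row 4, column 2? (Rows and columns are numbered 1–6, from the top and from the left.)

row 1 has {1,3,6}; column 1 has {2,4,6} — only 5 is left for (r1,c1).
row 1 has {1,3,5,6}; column 6 has {1,2,5,6} — only 4 is left for (r1,c6).
row 2 has {2,5,6}; column 6 has {1,2,4,5,6} — only 3 is left for (r2,c6).
row 5 has {5,6}; column 4 has {1,2,3,6} — only 4 is left for (r5,c4).
row 6 has {1,2,3,6}; column 5 has {3,5} — only 4 is left for (r6,c5).
row 1 has {1,3,4,5,6}; column 2 has {3,6} — only 2 is left for (r1,c2).
row 2 has {2,3,5,6}; column 5 has {3,4,5} — only 1 is left for (r2,c5).
row 4 has {2}; column 4 has {1,2,3,4,6} — only 5 is left for (r4,c4).
row 4 has {2,5}; column 5 has {1,3,4,5} — only 6 is left for (r4,c5).
row 5 has {4,5,6}; column 3 has {1,2,5,6} — only 3 is left for (r5,c3).
row 5 has {3,4,5,6}; column 5 has {1,3,4,5,6} — only 2 is left for (r5,c5).
row 6 has {1,2,3,4,6}; column 2 has {2,3,6} — only 5 is left for (r6,c2).
row 2 has {1,2,3,5,6}; column 2 has {2,3,5,6} — only 4 is left for (r2,c2).
row 4 has {2,5,6}; column 2 has {2,3,4,5,6} — only 1 is left for (r4,c2).

1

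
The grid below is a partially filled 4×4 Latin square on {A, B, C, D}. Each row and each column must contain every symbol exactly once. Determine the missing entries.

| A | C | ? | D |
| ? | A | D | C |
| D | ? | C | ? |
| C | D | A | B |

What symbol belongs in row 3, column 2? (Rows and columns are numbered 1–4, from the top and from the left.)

B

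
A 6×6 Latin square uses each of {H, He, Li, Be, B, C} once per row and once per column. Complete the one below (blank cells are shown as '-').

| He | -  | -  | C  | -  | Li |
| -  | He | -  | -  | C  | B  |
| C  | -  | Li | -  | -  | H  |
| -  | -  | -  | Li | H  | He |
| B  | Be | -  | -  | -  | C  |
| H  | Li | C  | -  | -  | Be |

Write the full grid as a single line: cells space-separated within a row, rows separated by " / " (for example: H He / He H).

He H Be C B Li / Li He H Be C B / C B Li He Be H / Be C B Li H He / B Be He H Li C / H Li C B He Be

(r3,c2) = B
(r4,c1) = Be
(r4,c2) = C
(r4,c3) = B
(r1,c2) = H
(r1,c3) = Be
(r1,c5) = B
(r2,c1) = Li
(r2,c3) = H
(r2,c4) = Be
(r3,c4) = He
(r3,c5) = Be
(r5,c3) = He
(r5,c4) = H
(r5,c5) = Li
(r6,c4) = B
(r6,c5) = He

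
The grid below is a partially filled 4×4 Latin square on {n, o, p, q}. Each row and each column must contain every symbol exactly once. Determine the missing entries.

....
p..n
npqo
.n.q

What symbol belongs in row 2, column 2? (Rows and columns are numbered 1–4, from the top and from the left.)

(r1,c4): row 1 is empty so far; column 4 has {n,o,q}, so it must be p.
(r2,c3): row 2 has {n,p}; column 3 has {q}, so it must be o.
(r4,c1): row 4 has {n,q}; column 1 has {n,p}, so it must be o.
(r4,c3): row 4 has {n,o,q}; column 3 has {o,q}, so it must be p.
(r1,c1): row 1 has {p}; column 1 has {n,o,p}, so it must be q.
(r1,c2): row 1 has {p,q}; column 2 has {n,p}, so it must be o.
(r1,c3): row 1 has {o,p,q}; column 3 has {o,p,q}, so it must be n.
(r2,c2): row 2 has {n,o,p}; column 2 has {n,o,p}, so it must be q.

q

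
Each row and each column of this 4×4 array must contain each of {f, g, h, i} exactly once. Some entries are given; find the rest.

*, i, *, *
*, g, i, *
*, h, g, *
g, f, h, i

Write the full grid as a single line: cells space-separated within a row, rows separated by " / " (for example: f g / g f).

h i f g / f g i h / i h g f / g f h i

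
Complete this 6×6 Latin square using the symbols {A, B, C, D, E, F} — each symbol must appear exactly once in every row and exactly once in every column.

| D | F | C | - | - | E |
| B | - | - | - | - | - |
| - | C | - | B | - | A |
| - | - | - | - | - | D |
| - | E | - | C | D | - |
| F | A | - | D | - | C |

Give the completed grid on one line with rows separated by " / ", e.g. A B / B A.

D F C A B E / B D A E C F / E C D B F A / C B E F A D / A E F C D B / F A B D E C

(r1,c4): row 1 has {C,D,E,F}; column 4 has {B,C,D}, so it must be A.
(r1,c5): row 1 has {A,C,D,E,F}; column 5 has {D}, so it must be B.
(r2,c2): row 2 has {B}; column 2 has {A,C,E,F}, so it must be D.
(r2,c6): row 2 has {B,D}; column 6 has {A,C,D,E}, so it must be F.
(r3,c1): row 3 has {A,B,C}; column 1 has {B,D,F}, so it must be E.
(r3,c5): row 3 has {A,B,C,E}; column 5 has {B,D}, so it must be F.
(r4,c2): row 4 has {D}; column 2 has {A,C,D,E,F}, so it must be B.
(r5,c1): row 5 has {C,D,E}; column 1 has {B,D,E,F}, so it must be A.
(r5,c6): row 5 has {A,C,D,E}; column 6 has {A,C,D,E,F}, so it must be B.
(r6,c5): row 6 has {A,C,D,F}; column 5 has {B,D,F}, so it must be E.
(r2,c4): row 2 has {B,D,F}; column 4 has {A,B,C,D}, so it must be E.
(r3,c3): row 3 has {A,B,C,E,F}; column 3 has {C}, so it must be D.
(r4,c1): row 4 has {B,D}; column 1 has {A,B,D,E,F}, so it must be C.
(r4,c4): row 4 has {B,C,D}; column 4 has {A,B,C,D,E}, so it must be F.
(r4,c5): row 4 has {B,C,D,F}; column 5 has {B,D,E,F}, so it must be A.
(r5,c3): row 5 has {A,B,C,D,E}; column 3 has {C,D}, so it must be F.
(r6,c3): row 6 has {A,C,D,E,F}; column 3 has {C,D,F}, so it must be B.
(r2,c3): row 2 has {B,D,E,F}; column 3 has {B,C,D,F}, so it must be A.
(r2,c5): row 2 has {A,B,D,E,F}; column 5 has {A,B,D,E,F}, so it must be C.
(r4,c3): row 4 has {A,B,C,D,F}; column 3 has {A,B,C,D,F}, so it must be E.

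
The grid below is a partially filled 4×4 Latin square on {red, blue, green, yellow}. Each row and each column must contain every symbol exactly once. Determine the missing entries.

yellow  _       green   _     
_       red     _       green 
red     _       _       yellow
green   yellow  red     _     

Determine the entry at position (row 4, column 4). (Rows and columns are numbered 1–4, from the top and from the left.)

(r1,c2) = blue
(r1,c4) = red
(r2,c1) = blue
(r2,c3) = yellow
(r3,c2) = green
(r3,c3) = blue
(r4,c4) = blue

blue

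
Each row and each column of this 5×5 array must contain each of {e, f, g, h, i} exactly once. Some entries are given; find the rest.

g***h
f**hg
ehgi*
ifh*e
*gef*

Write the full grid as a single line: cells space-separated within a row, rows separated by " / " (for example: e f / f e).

g i f e h / f e i h g / e h g i f / i f h g e / h g e f i

At row 1, column 4: row 1 has {g,h}; column 4 has {f,h,i}; that leaves e.
At row 2, column 3: row 2 has {f,g,h}; column 3 has {e,g,h}; that leaves i.
At row 3, column 5: row 3 has {e,g,h,i}; column 5 has {e,g,h}; that leaves f.
At row 4, column 4: row 4 has {e,f,h,i}; column 4 has {e,f,h,i}; that leaves g.
At row 5, column 1: row 5 has {e,f,g}; column 1 has {e,f,g,i}; that leaves h.
At row 5, column 5: row 5 has {e,f,g,h}; column 5 has {e,f,g,h}; that leaves i.
At row 1, column 2: row 1 has {e,g,h}; column 2 has {f,g,h}; that leaves i.
At row 1, column 3: row 1 has {e,g,h,i}; column 3 has {e,g,h,i}; that leaves f.
At row 2, column 2: row 2 has {f,g,h,i}; column 2 has {f,g,h,i}; that leaves e.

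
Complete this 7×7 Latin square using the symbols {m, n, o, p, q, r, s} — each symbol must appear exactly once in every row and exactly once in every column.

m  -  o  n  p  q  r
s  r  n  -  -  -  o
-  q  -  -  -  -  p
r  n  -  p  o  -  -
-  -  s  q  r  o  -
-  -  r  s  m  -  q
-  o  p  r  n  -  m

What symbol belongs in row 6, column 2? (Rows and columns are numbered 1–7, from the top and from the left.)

p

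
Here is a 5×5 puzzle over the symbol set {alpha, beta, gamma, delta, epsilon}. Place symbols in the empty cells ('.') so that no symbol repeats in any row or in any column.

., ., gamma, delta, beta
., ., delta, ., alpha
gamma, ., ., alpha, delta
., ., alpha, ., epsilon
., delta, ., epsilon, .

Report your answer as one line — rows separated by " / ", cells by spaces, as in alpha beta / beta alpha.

row 5 has {delta,epsilon}; column 3 has {alpha,gamma,delta} — only beta is left for (r5,c3).
row 5 has {beta,delta,epsilon}; column 5 has {alpha,beta,delta,epsilon} — only gamma is left for (r5,c5).
row 3 has {alpha,gamma,delta}; column 3 has {alpha,beta,gamma,delta} — only epsilon is left for (r3,c3).
row 5 has {beta,gamma,delta,epsilon}; column 1 has {gamma} — only alpha is left for (r5,c1).
row 1 has {beta,gamma,delta}; column 1 has {alpha,gamma} — only epsilon is left for (r1,c1).
row 1 has {beta,gamma,delta,epsilon}; column 2 has {delta} — only alpha is left for (r1,c2).
row 2 has {alpha,delta}; column 1 has {alpha,gamma,epsilon} — only beta is left for (r2,c1).
row 2 has {alpha,beta,delta}; column 4 has {alpha,delta,epsilon} — only gamma is left for (r2,c4).
row 3 has {alpha,gamma,delta,epsilon}; column 2 has {alpha,delta} — only beta is left for (r3,c2).
row 4 has {alpha,epsilon}; column 1 has {alpha,beta,gamma,epsilon} — only delta is left for (r4,c1).
row 4 has {alpha,delta,epsilon}; column 2 has {alpha,beta,delta} — only gamma is left for (r4,c2).
row 4 has {alpha,gamma,delta,epsilon}; column 4 has {alpha,gamma,delta,epsilon} — only beta is left for (r4,c4).
row 2 has {alpha,beta,gamma,delta}; column 2 has {alpha,beta,gamma,delta} — only epsilon is left for (r2,c2).

epsilon alpha gamma delta beta / beta epsilon delta gamma alpha / gamma beta epsilon alpha delta / delta gamma alpha beta epsilon / alpha delta beta epsilon gamma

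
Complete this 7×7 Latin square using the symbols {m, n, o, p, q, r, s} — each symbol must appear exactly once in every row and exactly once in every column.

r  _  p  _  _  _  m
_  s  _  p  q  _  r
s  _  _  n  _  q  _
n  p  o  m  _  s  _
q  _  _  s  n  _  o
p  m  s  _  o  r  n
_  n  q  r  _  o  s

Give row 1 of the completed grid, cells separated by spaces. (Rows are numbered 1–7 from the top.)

(r1,c5) = s
(r1,c6) = n
(r2,c6) = m
(r3,c7) = p
(r4,c5) = r
(r4,c7) = q
(r5,c2) = r
(r5,c3) = m
(r5,c6) = p
(r6,c4) = q
(r7,c1) = m
(r7,c5) = p
(r1,c4) = o
(r2,c1) = o
(r2,c3) = n
(r3,c2) = o
(r3,c3) = r
(r3,c5) = m
(r1,c2) = q

r q p o s n m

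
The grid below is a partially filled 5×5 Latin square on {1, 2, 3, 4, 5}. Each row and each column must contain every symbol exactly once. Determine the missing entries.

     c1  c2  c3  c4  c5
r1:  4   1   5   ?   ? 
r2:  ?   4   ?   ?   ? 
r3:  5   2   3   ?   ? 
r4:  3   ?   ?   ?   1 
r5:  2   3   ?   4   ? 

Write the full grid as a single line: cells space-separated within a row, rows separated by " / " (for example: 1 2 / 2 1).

4 1 5 3 2 / 1 4 2 5 3 / 5 2 3 1 4 / 3 5 4 2 1 / 2 3 1 4 5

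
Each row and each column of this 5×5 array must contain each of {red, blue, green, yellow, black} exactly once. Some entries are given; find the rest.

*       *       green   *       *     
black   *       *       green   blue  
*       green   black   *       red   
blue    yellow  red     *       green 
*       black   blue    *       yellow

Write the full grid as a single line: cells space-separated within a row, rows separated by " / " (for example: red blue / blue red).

red blue green yellow black / black red yellow green blue / yellow green black blue red / blue yellow red black green / green black blue red yellow

(r1,c5) = black
(r2,c2) = red
(r2,c3) = yellow
(r3,c1) = yellow
(r3,c4) = blue
(r4,c4) = black
(r5,c4) = red
(r1,c1) = red
(r1,c2) = blue
(r1,c4) = yellow
(r5,c1) = green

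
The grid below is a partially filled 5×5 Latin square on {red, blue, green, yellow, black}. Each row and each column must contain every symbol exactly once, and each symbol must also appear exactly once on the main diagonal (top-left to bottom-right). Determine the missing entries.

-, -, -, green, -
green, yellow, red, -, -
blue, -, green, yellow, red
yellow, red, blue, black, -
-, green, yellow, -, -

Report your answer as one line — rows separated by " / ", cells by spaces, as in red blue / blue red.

red blue black green yellow / green yellow red blue black / blue black green yellow red / yellow red blue black green / black green yellow red blue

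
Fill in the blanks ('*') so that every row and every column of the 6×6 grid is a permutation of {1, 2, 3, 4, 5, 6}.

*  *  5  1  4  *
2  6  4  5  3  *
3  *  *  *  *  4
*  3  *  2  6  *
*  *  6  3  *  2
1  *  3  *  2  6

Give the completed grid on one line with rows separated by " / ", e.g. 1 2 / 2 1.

6 2 5 1 4 3 / 2 6 4 5 3 1 / 3 1 2 6 5 4 / 4 3 1 2 6 5 / 5 4 6 3 1 2 / 1 5 3 4 2 6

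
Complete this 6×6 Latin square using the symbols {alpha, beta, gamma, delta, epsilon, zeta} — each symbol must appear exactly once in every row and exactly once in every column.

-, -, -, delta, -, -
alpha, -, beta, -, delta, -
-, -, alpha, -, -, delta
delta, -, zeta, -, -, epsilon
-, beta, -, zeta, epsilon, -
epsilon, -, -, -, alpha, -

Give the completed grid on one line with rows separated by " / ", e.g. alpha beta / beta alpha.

row 5 has {beta,epsilon,zeta}; column 1 has {alpha,delta,epsilon} — only gamma is left for (r5,c1).
row 5 has {beta,gamma,epsilon,zeta}; column 3 has {alpha,beta,zeta} — only delta is left for (r5,c3).
row 5 has {beta,gamma,delta,epsilon,zeta}; column 6 has {delta,epsilon} — only alpha is left for (r5,c6).
row 6 has {alpha,epsilon}; column 3 has {alpha,beta,delta,zeta} — only gamma is left for (r6,c3).
row 6 has {alpha,gamma,epsilon}; column 4 has {delta,zeta} — only beta is left for (r6,c4).
row 6 has {alpha,beta,gamma,epsilon}; column 6 has {alpha,delta,epsilon} — only zeta is left for (r6,c6).
row 1 has {delta}; column 3 has {alpha,beta,gamma,delta,zeta} — only epsilon is left for (r1,c3).
row 2 has {alpha,beta,delta}; column 6 has {alpha,delta,epsilon,zeta} — only gamma is left for (r2,c6).
row 6 has {alpha,beta,gamma,epsilon,zeta}; column 2 has {beta} — only delta is left for (r6,c2).
row 1 has {delta,epsilon}; column 6 has {alpha,gamma,delta,epsilon,zeta} — only beta is left for (r1,c6).
row 2 has {alpha,beta,gamma,delta}; column 4 has {beta,delta,zeta} — only epsilon is left for (r2,c4).
row 3 has {alpha,delta}; column 4 has {beta,delta,epsilon,zeta} — only gamma is left for (r3,c4).
row 4 has {delta,epsilon,zeta}; column 4 has {beta,gamma,delta,epsilon,zeta} — only alpha is left for (r4,c4).
row 1 has {beta,delta,epsilon}; column 1 has {alpha,gamma,delta,epsilon} — only zeta is left for (r1,c1).
row 1 has {beta,delta,epsilon,zeta}; column 5 has {alpha,delta,epsilon} — only gamma is left for (r1,c5).
row 2 has {alpha,beta,gamma,delta,epsilon}; column 2 has {beta,delta} — only zeta is left for (r2,c2).
row 3 has {alpha,gamma,delta}; column 1 has {alpha,gamma,delta,epsilon,zeta} — only beta is left for (r3,c1).
row 3 has {alpha,beta,gamma,delta}; column 2 has {beta,delta,zeta} — only epsilon is left for (r3,c2).
row 3 has {alpha,beta,gamma,delta,epsilon}; column 5 has {alpha,gamma,delta,epsilon} — only zeta is left for (r3,c5).
row 4 has {alpha,delta,epsilon,zeta}; column 2 has {beta,delta,epsilon,zeta} — only gamma is left for (r4,c2).
row 4 has {alpha,gamma,delta,epsilon,zeta}; column 5 has {alpha,gamma,delta,epsilon,zeta} — only beta is left for (r4,c5).
row 1 has {beta,gamma,delta,epsilon,zeta}; column 2 has {beta,gamma,delta,epsilon,zeta} — only alpha is left for (r1,c2).

zeta alpha epsilon delta gamma beta / alpha zeta beta epsilon delta gamma / beta epsilon alpha gamma zeta delta / delta gamma zeta alpha beta epsilon / gamma beta delta zeta epsilon alpha / epsilon delta gamma beta alpha zeta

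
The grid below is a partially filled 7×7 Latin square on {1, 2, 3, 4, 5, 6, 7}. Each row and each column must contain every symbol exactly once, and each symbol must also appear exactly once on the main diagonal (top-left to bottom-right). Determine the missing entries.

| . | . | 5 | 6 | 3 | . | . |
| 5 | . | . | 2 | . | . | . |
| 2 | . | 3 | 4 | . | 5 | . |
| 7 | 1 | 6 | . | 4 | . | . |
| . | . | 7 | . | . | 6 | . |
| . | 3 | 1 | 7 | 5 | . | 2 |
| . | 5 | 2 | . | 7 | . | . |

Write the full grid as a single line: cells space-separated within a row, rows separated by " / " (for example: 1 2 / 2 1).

1 2 5 6 3 7 4 / 5 7 4 2 6 3 1 / 2 6 3 4 1 5 7 / 7 1 6 5 4 2 3 / 3 4 7 1 2 6 5 / 6 3 1 7 5 4 2 / 4 5 2 3 7 1 6

(r2,c3) = 4
(r4,c4) = 5
(r4,c7) = 3
(r6,c6) = 4
(r1,c1) = 1
(r4,c6) = 2
(r5,c5) = 2
(r6,c1) = 6
(r7,c7) = 6
(r1,c6) = 7
(r1,c7) = 4
(r2,c2) = 7
(r2,c7) = 1
(r3,c2) = 6
(r3,c5) = 1
(r3,c7) = 7
(r5,c2) = 4
(r5,c7) = 5
(r1,c2) = 2
(r2,c5) = 6
(r2,c6) = 3
(r5,c1) = 3
(r5,c4) = 1
(r7,c1) = 4
(r7,c4) = 3
(r7,c6) = 1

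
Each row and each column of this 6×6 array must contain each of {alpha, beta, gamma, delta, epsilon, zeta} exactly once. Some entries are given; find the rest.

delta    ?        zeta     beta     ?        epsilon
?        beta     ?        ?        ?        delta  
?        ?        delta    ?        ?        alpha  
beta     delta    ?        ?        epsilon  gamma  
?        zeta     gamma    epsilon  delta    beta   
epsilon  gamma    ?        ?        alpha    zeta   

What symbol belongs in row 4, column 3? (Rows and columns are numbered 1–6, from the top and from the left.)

(r1,c2) = alpha
(r1,c5) = gamma
(r2,c5) = zeta
(r3,c2) = epsilon
(r3,c5) = beta
(r4,c3) = alpha

alpha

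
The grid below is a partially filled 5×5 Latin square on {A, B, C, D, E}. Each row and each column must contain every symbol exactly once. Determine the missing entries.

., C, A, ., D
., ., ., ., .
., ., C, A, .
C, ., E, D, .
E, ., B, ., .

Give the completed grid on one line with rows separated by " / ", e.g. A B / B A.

(r1,c1) = B
(r1,c4) = E
(r2,c3) = D
(r3,c1) = D
(r5,c4) = C
(r5,c5) = A
(r2,c1) = A
(r2,c4) = B
(r4,c5) = B
(r5,c2) = D
(r2,c2) = E
(r2,c5) = C
(r3,c2) = B
(r3,c5) = E
(r4,c2) = A

B C A E D / A E D B C / D B C A E / C A E D B / E D B C A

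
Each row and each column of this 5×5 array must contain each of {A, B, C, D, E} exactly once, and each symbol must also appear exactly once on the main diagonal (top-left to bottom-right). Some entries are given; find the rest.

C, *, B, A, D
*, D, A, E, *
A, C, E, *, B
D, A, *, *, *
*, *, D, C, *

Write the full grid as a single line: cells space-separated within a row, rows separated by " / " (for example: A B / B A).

row 1 has {A,B,C,D}; column 2 has {A,C,D} — only E is left for (r1,c2).
row 2 has {A,D,E}; column 1 has {A,C,D} — only B is left for (r2,c1).
row 2 has {A,B,D,E}; column 5 has {B,D} — only C is left for (r2,c5).
row 3 has {A,B,C,E}; column 4 has {A,C,E} — only D is left for (r3,c4).
row 4 has {A,D}; column 3 has {A,B,D,E} — only C is left for (r4,c3).
row 4 has {A,C,D}; column 4 has {A,C,D,E}; the diagonal has {C,D,E} — only B is left for (r4,c4).
row 4 has {A,B,C,D}; column 5 has {B,C,D} — only E is left for (r4,c5).
row 5 has {C,D}; column 1 has {A,B,C,D} — only E is left for (r5,c1).
row 5 has {C,D,E}; column 2 has {A,C,D,E} — only B is left for (r5,c2).
row 5 has {B,C,D,E}; column 5 has {B,C,D,E}; the diagonal has {B,C,D,E} — only A is left for (r5,c5).

C E B A D / B D A E C / A C E D B / D A C B E / E B D C A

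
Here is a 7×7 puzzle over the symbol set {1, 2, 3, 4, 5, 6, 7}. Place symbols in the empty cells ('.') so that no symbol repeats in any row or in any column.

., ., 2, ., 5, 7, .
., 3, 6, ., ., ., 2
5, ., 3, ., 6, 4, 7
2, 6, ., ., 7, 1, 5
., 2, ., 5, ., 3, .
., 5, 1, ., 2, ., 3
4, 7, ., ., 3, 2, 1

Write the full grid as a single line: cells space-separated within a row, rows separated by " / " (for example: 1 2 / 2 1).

row 2 has {2,3,6}; column 6 has {1,2,3,4,7} — only 5 is left for (r2,c6).
row 3 has {3,4,5,6,7}; column 2 has {2,3,5,6,7} — only 1 is left for (r3,c2).
row 3 has {1,3,4,5,6,7}; column 4 has {5} — only 2 is left for (r3,c4).
row 4 has {1,2,5,6,7}; column 3 has {1,2,3,6} — only 4 is left for (r4,c3).
row 4 has {1,2,4,5,6,7}; column 4 has {2,5} — only 3 is left for (r4,c4).
row 5 has {2,3,5}; column 3 has {1,2,3,4,6} — only 7 is left for (r5,c3).
row 6 has {1,2,3,5}; column 6 has {1,2,3,4,5,7} — only 6 is left for (r6,c6).
row 7 has {1,2,3,4,7}; column 3 has {1,2,3,4,6,7} — only 5 is left for (r7,c3).
row 7 has {1,2,3,4,5,7}; column 4 has {2,3,5} — only 6 is left for (r7,c4).
row 1 has {2,5,7}; column 2 has {1,2,3,5,6,7} — only 4 is left for (r1,c2).
row 1 has {2,4,5,7}; column 4 has {2,3,5,6} — only 1 is left for (r1,c4).
row 1 has {1,2,4,5,7}; column 7 has {1,2,3,5,7} — only 6 is left for (r1,c7).
row 5 has {2,3,5,7}; column 7 has {1,2,3,5,6,7} — only 4 is left for (r5,c7).
row 6 has {1,2,3,5,6}; column 1 has {2,4,5} — only 7 is left for (r6,c1).
row 6 has {1,2,3,5,6,7}; column 4 has {1,2,3,5,6} — only 4 is left for (r6,c4).
row 1 has {1,2,4,5,6,7}; column 1 has {2,4,5,7} — only 3 is left for (r1,c1).
row 2 has {2,3,5,6}; column 1 has {2,3,4,5,7} — only 1 is left for (r2,c1).
row 2 has {1,2,3,5,6}; column 4 has {1,2,3,4,5,6} — only 7 is left for (r2,c4).
row 2 has {1,2,3,5,6,7}; column 5 has {2,3,5,6,7} — only 4 is left for (r2,c5).
row 5 has {2,3,4,5,7}; column 1 has {1,2,3,4,5,7} — only 6 is left for (r5,c1).
row 5 has {2,3,4,5,6,7}; column 5 has {2,3,4,5,6,7} — only 1 is left for (r5,c5).

3 4 2 1 5 7 6 / 1 3 6 7 4 5 2 / 5 1 3 2 6 4 7 / 2 6 4 3 7 1 5 / 6 2 7 5 1 3 4 / 7 5 1 4 2 6 3 / 4 7 5 6 3 2 1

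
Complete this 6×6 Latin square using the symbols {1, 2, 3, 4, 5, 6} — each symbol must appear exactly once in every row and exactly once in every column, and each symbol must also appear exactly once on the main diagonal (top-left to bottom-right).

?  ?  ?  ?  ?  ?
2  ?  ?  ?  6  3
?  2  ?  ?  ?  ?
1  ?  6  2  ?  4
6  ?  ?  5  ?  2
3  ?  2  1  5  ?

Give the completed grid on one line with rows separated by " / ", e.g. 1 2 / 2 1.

At row 2, column 4: row 2 has {2,3,6}; column 4 has {1,2,5}; that leaves 4.
At row 4, column 5: row 4 has {1,2,4,6}; column 5 has {5,6}; that leaves 3.
At row 6, column 6: row 6 has {1,2,3,5}; column 6 has {2,3,4}; the diagonal has {2}; that leaves 6.
At row 4, column 2: row 4 has {1,2,3,4,6}; column 2 has {2}; that leaves 5.
At row 6, column 2: row 6 has {1,2,3,5,6}; column 2 has {2,5}; that leaves 4.
At row 2, column 2: row 2 has {2,3,4,6}; column 2 has {2,4,5}; the diagonal has {2,6}; that leaves 1.
At row 2, column 3: row 2 has {1,2,3,4,6}; column 3 has {2,6}; that leaves 5.
At row 5, column 2: row 5 has {2,5,6}; column 2 has {1,2,4,5}; that leaves 3.
At row 5, column 5: row 5 has {2,3,5,6}; column 5 has {3,5,6}; the diagonal has {1,2,6}; that leaves 4.
At row 1, column 1: row 1 is empty so far; column 1 has {1,2,3,6}; the diagonal has {1,2,4,6}; that leaves 5.
At row 1, column 2: row 1 has {5}; column 2 has {1,2,3,4,5}; that leaves 6.
At row 1, column 4: row 1 has {5,6}; column 4 has {1,2,4,5}; that leaves 3.
At row 1, column 6: row 1 has {3,5,6}; column 6 has {2,3,4,6}; that leaves 1.
At row 3, column 1: row 3 has {2}; column 1 has {1,2,3,5,6}; that leaves 4.
At row 3, column 3: row 3 has {2,4}; column 3 has {2,5,6}; the diagonal has {1,2,4,5,6}; that leaves 3.
At row 3, column 4: row 3 has {2,3,4}; column 4 has {1,2,3,4,5}; that leaves 6.
At row 3, column 5: row 3 has {2,3,4,6}; column 5 has {3,4,5,6}; that leaves 1.
At row 3, column 6: row 3 has {1,2,3,4,6}; column 6 has {1,2,3,4,6}; that leaves 5.
At row 5, column 3: row 5 has {2,3,4,5,6}; column 3 has {2,3,5,6}; that leaves 1.
At row 1, column 3: row 1 has {1,3,5,6}; column 3 has {1,2,3,5,6}; that leaves 4.
At row 1, column 5: row 1 has {1,3,4,5,6}; column 5 has {1,3,4,5,6}; that leaves 2.

5 6 4 3 2 1 / 2 1 5 4 6 3 / 4 2 3 6 1 5 / 1 5 6 2 3 4 / 6 3 1 5 4 2 / 3 4 2 1 5 6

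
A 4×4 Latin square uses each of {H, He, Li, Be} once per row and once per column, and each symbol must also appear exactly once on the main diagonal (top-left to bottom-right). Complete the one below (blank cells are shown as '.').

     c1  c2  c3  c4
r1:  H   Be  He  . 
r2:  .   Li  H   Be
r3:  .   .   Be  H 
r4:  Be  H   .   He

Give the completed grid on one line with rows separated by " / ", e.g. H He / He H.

At row 1, column 4: row 1 has {H,He,Be}; column 4 has {H,He,Be}; that leaves Li.
At row 2, column 1: row 2 has {H,Li,Be}; column 1 has {H,Be}; that leaves He.
At row 3, column 1: row 3 has {H,Be}; column 1 has {H,He,Be}; that leaves Li.
At row 3, column 2: row 3 has {H,Li,Be}; column 2 has {H,Li,Be}; that leaves He.
At row 4, column 3: row 4 has {H,He,Be}; column 3 has {H,He,Be}; that leaves Li.

H Be He Li / He Li H Be / Li He Be H / Be H Li He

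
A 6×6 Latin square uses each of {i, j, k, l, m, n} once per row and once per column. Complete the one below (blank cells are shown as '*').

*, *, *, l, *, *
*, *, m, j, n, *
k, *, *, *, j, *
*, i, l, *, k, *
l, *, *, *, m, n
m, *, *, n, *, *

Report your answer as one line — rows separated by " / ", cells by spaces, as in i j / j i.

(r1,c5) = i
(r2,c1) = i
(r4,c4) = m
(r4,c6) = j
(r6,c5) = l
(r3,c4) = i
(r4,c1) = n
(r5,c4) = k
(r1,c1) = j
(r3,c3) = n
(r5,c2) = j
(r5,c3) = i
(r6,c2) = k
(r6,c3) = j
(r6,c6) = i
(r1,c3) = k
(r1,c6) = m
(r2,c2) = l
(r2,c6) = k
(r3,c2) = m
(r3,c6) = l
(r1,c2) = n

j n k l i m / i l m j n k / k m n i j l / n i l m k j / l j i k m n / m k j n l i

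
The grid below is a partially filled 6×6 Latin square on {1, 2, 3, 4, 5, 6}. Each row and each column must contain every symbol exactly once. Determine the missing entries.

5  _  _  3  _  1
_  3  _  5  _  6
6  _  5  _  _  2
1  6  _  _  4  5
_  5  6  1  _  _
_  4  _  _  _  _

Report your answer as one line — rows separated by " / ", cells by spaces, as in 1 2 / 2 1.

5 2 4 3 6 1 / 4 3 2 5 1 6 / 6 1 5 4 3 2 / 1 6 3 2 4 5 / 3 5 6 1 2 4 / 2 4 1 6 5 3

(r1,c2) = 2
(r1,c3) = 4
(r1,c5) = 6
(r3,c2) = 1
(r3,c4) = 4
(r3,c5) = 3
(r4,c4) = 2
(r5,c5) = 2
(r6,c4) = 6
(r6,c6) = 3
(r2,c5) = 1
(r4,c3) = 3
(r5,c6) = 4
(r6,c1) = 2
(r6,c3) = 1
(r6,c5) = 5
(r2,c1) = 4
(r2,c3) = 2
(r5,c1) = 3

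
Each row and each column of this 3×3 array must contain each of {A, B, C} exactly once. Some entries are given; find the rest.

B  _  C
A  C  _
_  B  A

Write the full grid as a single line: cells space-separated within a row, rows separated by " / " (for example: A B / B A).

B A C / A C B / C B A

(r1,c2) = A
(r2,c3) = B
(r3,c1) = C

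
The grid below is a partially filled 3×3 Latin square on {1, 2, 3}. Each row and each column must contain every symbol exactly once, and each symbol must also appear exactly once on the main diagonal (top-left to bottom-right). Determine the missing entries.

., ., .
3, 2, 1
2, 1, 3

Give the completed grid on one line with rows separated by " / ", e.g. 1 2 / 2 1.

1 3 2 / 3 2 1 / 2 1 3

row 1 is empty so far; column 1 has {2,3}; the diagonal has {2,3} — only 1 is left for (r1,c1).
row 1 has {1}; column 2 has {1,2} — only 3 is left for (r1,c2).
row 1 has {1,3}; column 3 has {1,3} — only 2 is left for (r1,c3).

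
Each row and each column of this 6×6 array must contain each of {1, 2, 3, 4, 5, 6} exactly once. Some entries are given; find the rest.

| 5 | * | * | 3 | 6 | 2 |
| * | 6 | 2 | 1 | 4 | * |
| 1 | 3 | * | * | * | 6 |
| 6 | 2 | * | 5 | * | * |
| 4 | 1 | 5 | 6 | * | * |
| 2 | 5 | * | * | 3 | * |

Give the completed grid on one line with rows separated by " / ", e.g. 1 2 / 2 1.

5 4 1 3 6 2 / 3 6 2 1 4 5 / 1 3 4 2 5 6 / 6 2 3 5 1 4 / 4 1 5 6 2 3 / 2 5 6 4 3 1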